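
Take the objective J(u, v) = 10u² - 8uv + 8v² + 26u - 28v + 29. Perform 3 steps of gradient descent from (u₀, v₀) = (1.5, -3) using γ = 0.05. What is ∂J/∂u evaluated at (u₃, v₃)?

∇J = (20u - 8v + 26, -8u + 16v - 28)
(u₁, v₁) = (1.5, -3) − 0.05·(80, -88) = (-2.5, 1.4)
(u₂, v₂) = (-2.5, 1.4) − 0.05·(-35.2, 14.4) = (-0.74, 0.68)
(u₃, v₃) = (-0.74, 0.68) − 0.05·(5.76, -11.2) = (-1.028, 1.24)
∂J/∂u at (-1.028, 1.24) = -4.48

-4.48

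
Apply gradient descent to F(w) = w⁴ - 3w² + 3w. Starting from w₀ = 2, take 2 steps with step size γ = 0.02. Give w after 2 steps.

F′(w) = 4w³ - 6w + 3
Step 1: F′(2) = 23; w₁ = 2 − 0.02·23 = 1.54
Step 2: F′(1.54) = 8.369056; w₂ = 1.54 − 0.02·8.369056 = 1.37261888

1.37261888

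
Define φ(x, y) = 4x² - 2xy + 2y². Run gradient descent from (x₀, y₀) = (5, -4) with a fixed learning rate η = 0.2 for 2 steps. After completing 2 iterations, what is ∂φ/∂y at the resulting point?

-12.88

∇φ = (8x - 2y, -2x + 4y)
Step 1: at (5, -4), ∇φ = (48, -26) → (5, -4) − 0.2·(48, -26) = (-4.6, 1.2)
Step 2: at (-4.6, 1.2), ∇φ = (-39.2, 14) → (-4.6, 1.2) − 0.2·(-39.2, 14) = (3.24, -1.6)
∂φ/∂y at (3.24, -1.6) = -12.88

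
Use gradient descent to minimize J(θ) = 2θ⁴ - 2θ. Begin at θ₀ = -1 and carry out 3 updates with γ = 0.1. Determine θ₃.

J′(θ) = 8θ³ - 2
Step 1: J′(-1) = -10; θ₁ = -1 − 0.1·(-10) = 0
Step 2: J′(0) = -2; θ₂ = 0 − 0.1·(-2) = 0.2
Step 3: J′(0.2) = -1.936; θ₃ = 0.2 − 0.1·(-1.936) = 0.3936

0.3936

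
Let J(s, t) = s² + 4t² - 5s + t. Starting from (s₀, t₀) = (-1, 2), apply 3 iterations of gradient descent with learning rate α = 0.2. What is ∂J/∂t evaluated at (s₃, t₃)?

-3.672

∇J = (2s - 5, 8t + 1)
Step 1: at (-1, 2), ∇J = (-7, 17) → (-1, 2) − 0.2·(-7, 17) = (0.4, -1.4)
Step 2: at (0.4, -1.4), ∇J = (-4.2, -10.2) → (0.4, -1.4) − 0.2·(-4.2, -10.2) = (1.24, 0.64)
Step 3: at (1.24, 0.64), ∇J = (-2.52, 6.12) → (1.24, 0.64) − 0.2·(-2.52, 6.12) = (1.744, -0.584)
∂J/∂t at (1.744, -0.584) = -3.672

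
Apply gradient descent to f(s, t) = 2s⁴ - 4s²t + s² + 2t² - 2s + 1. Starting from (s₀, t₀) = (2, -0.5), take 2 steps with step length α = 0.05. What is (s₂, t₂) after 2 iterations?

∇f = (8s³ - 8st + 2s - 2, -4s² + 4t)
(s₁, t₁) = (2, -0.5) − 0.05·(74, -18) = (-1.7, 0.4)
(s₂, t₂) = (-1.7, 0.4) − 0.05·(-39.264, -9.96) = (0.2632, 0.898)

(0.2632, 0.898)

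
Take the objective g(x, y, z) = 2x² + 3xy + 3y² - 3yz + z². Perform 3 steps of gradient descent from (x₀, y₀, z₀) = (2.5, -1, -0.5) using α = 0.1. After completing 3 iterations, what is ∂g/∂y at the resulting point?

-0.192

∇g = (4x + 3y, 3x + 6y - 3z, -3y + 2z)
Step 1: at (2.5, -1, -0.5), ∇g = (7, 3, 2) → (2.5, -1, -0.5) − 0.1·(7, 3, 2) = (1.8, -1.3, -0.7)
Step 2: at (1.8, -1.3, -0.7), ∇g = (3.3, -0.3, 2.5) → (1.8, -1.3, -0.7) − 0.1·(3.3, -0.3, 2.5) = (1.47, -1.27, -0.95)
Step 3: at (1.47, -1.27, -0.95), ∇g = (2.07, -0.36, 1.91) → (1.47, -1.27, -0.95) − 0.1·(2.07, -0.36, 1.91) = (1.263, -1.234, -1.141)
∂g/∂y at (1.263, -1.234, -1.141) = -0.192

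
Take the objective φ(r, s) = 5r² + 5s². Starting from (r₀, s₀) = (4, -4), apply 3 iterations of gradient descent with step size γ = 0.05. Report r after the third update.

∇φ = (10r, 10s)
(r₁, s₁) = (4, -4) − 0.05·(40, -40) = (2, -2)
(r₂, s₂) = (2, -2) − 0.05·(20, -20) = (1, -1)
(r₃, s₃) = (1, -1) − 0.05·(10, -10) = (0.5, -0.5)
r = 0.5

0.5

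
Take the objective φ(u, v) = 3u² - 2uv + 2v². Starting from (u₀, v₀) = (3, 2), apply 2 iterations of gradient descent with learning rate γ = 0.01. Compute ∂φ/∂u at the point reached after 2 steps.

∇φ = (6u - 2v, -2u + 4v)
(u₁, v₁) = (3, 2) − 0.01·(14, 2) = (2.86, 1.98)
(u₂, v₂) = (2.86, 1.98) − 0.01·(13.2, 2.2) = (2.728, 1.958)
∂φ/∂u at (2.728, 1.958) = 12.452

12.452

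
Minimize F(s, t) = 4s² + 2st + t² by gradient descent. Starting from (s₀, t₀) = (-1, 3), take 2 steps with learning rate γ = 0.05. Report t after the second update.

∇F = (8s + 2t, 2s + 2t)
Step 1: at (-1, 3), ∇F = (-2, 4) → (-1, 3) − 0.05·(-2, 4) = (-0.9, 2.8)
Step 2: at (-0.9, 2.8), ∇F = (-1.6, 3.8) → (-0.9, 2.8) − 0.05·(-1.6, 3.8) = (-0.82, 2.61)
t = 2.61

2.61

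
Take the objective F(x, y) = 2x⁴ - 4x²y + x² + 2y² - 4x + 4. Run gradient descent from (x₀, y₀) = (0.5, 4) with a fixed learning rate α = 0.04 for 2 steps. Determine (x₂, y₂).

∇F = (8x³ - 8xy + 2x - 4, -4x² + 4y)
Step 1: at (0.5, 4), ∇F = (-18, 15) → (0.5, 4) − 0.04·(-18, 15) = (1.22, 3.4)
Step 2: at (1.22, 3.4), ∇F = (-20.217216, 7.6464) → (1.22, 3.4) − 0.04·(-20.217216, 7.6464) = (2.02868864, 3.094144)

(2.02868864, 3.094144)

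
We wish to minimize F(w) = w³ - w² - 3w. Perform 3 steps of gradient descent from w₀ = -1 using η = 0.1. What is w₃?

F′(w) = 3w² - 2w - 3
Step 1: F′(-1) = 2; w₁ = -1 − 0.1·2 = -1.2
Step 2: F′(-1.2) = 3.72; w₂ = -1.2 − 0.1·3.72 = -1.572
Step 3: F′(-1.572) = 7.557552; w₃ = -1.572 − 0.1·7.557552 = -2.3277552

-2.3277552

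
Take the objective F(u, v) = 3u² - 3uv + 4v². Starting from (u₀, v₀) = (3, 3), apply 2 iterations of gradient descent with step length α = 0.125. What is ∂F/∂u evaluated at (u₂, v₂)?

∇F = (6u - 3v, -3u + 8v)
Step 1: at (3, 3), ∇F = (9, 15) → (3, 3) − 0.125·(9, 15) = (1.875, 1.125)
Step 2: at (1.875, 1.125), ∇F = (7.875, 3.375) → (1.875, 1.125) − 0.125·(7.875, 3.375) = (0.890625, 0.703125)
∂F/∂u at (0.890625, 0.703125) = 3.234375

3.234375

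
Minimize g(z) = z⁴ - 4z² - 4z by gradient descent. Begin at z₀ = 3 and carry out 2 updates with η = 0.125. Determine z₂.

g′(z) = 4z³ - 8z - 4
z₁ = 3 − 0.125·80 = -7
z₂ = -7 − 0.125·(-1320) = 158

158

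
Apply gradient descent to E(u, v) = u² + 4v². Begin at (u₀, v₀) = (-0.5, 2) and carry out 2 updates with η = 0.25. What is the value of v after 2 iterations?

∇E = (2u, 8v)
Step 1: at (-0.5, 2), ∇E = (-1, 16) → (-0.5, 2) − 0.25·(-1, 16) = (-0.25, -2)
Step 2: at (-0.25, -2), ∇E = (-0.5, -16) → (-0.25, -2) − 0.25·(-0.5, -16) = (-0.125, 2)
v = 2

2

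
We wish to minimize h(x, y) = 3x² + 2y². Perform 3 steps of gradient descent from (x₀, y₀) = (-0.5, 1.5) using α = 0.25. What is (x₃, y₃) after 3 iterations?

∇h = (6x, 4y)
(x₁, y₁) = (-0.5, 1.5) − 0.25·(-3, 6) = (0.25, 0)
(x₂, y₂) = (0.25, 0) − 0.25·(1.5, 0) = (-0.125, 0)
(x₃, y₃) = (-0.125, 0) − 0.25·(-0.75, 0) = (0.0625, 0)

(0.0625, 0)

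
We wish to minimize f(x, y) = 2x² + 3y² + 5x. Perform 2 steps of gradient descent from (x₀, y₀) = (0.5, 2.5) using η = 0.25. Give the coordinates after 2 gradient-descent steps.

(-1.25, 0.625)

∇f = (4x + 5, 6y)
Step 1: at (0.5, 2.5), ∇f = (7, 15) → (0.5, 2.5) − 0.25·(7, 15) = (-1.25, -1.25)
Step 2: at (-1.25, -1.25), ∇f = (0, -7.5) → (-1.25, -1.25) − 0.25·(0, -7.5) = (-1.25, 0.625)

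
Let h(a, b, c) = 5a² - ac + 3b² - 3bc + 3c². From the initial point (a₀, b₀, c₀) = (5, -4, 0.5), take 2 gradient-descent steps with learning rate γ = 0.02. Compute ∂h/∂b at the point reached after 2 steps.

∇h = (10a - c, 6b - 3c, -a - 3b + 6c)
(a₁, b₁, c₁) = (5, -4, 0.5) − 0.02·(49.5, -25.5, 10) = (4.01, -3.49, 0.3)
(a₂, b₂, c₂) = (4.01, -3.49, 0.3) − 0.02·(39.8, -21.84, 8.26) = (3.214, -3.0532, 0.1348)
∂h/∂b at (3.214, -3.0532, 0.1348) = -18.7236

-18.7236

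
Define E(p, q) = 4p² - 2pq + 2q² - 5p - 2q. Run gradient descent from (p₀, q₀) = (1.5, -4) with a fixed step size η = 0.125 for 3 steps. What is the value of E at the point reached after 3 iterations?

-1.649169921875

∇E = (8p - 2q - 5, -2p + 4q - 2)
(p₁, q₁) = (1.5, -4) − 0.125·(15, -21) = (-0.375, -1.375)
(p₂, q₂) = (-0.375, -1.375) − 0.125·(-5.25, -6.75) = (0.28125, -0.53125)
(p₃, q₃) = (0.28125, -0.53125) − 0.125·(-1.6875, -4.6875) = (0.4921875, 0.0546875)
E(0.4921875, 0.0546875) = -1.649169921875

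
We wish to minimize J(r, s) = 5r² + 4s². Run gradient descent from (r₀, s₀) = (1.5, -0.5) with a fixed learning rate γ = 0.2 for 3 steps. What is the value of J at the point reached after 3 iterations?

∇J = (10r, 8s)
Step 1: at (1.5, -0.5), ∇J = (15, -4) → (1.5, -0.5) − 0.2·(15, -4) = (-1.5, 0.3)
Step 2: at (-1.5, 0.3), ∇J = (-15, 2.4) → (-1.5, 0.3) − 0.2·(-15, 2.4) = (1.5, -0.18)
Step 3: at (1.5, -0.18), ∇J = (15, -1.44) → (1.5, -0.18) − 0.2·(15, -1.44) = (-1.5, 0.108)
J(-1.5, 0.108) = 11.296656

11.296656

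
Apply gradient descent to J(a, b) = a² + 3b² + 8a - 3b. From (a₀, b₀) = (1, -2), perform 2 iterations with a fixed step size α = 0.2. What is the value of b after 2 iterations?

0.4

∇J = (2a + 8, 6b - 3)
Step 1: at (1, -2), ∇J = (10, -15) → (1, -2) − 0.2·(10, -15) = (-1, 1)
Step 2: at (-1, 1), ∇J = (6, 3) → (-1, 1) − 0.2·(6, 3) = (-2.2, 0.4)
b = 0.4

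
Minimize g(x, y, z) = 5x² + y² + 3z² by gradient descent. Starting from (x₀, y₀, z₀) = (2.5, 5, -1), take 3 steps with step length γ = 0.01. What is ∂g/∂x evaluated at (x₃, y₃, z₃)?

18.225

∇g = (10x, 2y, 6z)
(x₁, y₁, z₁) = (2.5, 5, -1) − 0.01·(25, 10, -6) = (2.25, 4.9, -0.94)
(x₂, y₂, z₂) = (2.25, 4.9, -0.94) − 0.01·(22.5, 9.8, -5.64) = (2.025, 4.802, -0.8836)
(x₃, y₃, z₃) = (2.025, 4.802, -0.8836) − 0.01·(20.25, 9.604, -5.3016) = (1.8225, 4.70596, -0.830584)
∂g/∂x at (1.8225, 4.70596, -0.830584) = 18.225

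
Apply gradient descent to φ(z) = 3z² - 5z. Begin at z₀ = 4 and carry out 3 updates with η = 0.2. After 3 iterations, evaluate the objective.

-2.081408

φ′(z) = 6z - 5
Step 1: φ′(4) = 19; z₁ = 4 − 0.2·19 = 0.2
Step 2: φ′(0.2) = -3.8; z₂ = 0.2 − 0.2·(-3.8) = 0.96
Step 3: φ′(0.96) = 0.76; z₃ = 0.96 − 0.2·0.76 = 0.808
φ(0.808) = -2.081408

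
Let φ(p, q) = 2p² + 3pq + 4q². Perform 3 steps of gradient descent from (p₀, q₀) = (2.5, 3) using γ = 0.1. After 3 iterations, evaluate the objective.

0.144108

∇φ = (4p + 3q, 3p + 8q)
Step 1: at (2.5, 3), ∇φ = (19, 31.5) → (2.5, 3) − 0.1·(19, 31.5) = (0.6, -0.15)
Step 2: at (0.6, -0.15), ∇φ = (1.95, 0.6) → (0.6, -0.15) − 0.1·(1.95, 0.6) = (0.405, -0.21)
Step 3: at (0.405, -0.21), ∇φ = (0.99, -0.465) → (0.405, -0.21) − 0.1·(0.99, -0.465) = (0.306, -0.1635)
φ(0.306, -0.1635) = 0.144108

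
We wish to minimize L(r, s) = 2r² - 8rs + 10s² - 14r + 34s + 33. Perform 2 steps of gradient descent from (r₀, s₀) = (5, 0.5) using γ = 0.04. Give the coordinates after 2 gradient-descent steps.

∇L = (4r - 8s - 14, -8r + 20s + 34)
(r₁, s₁) = (5, 0.5) − 0.04·(2, 4) = (4.92, 0.34)
(r₂, s₂) = (4.92, 0.34) − 0.04·(2.96, 1.44) = (4.8016, 0.2824)

(4.8016, 0.2824)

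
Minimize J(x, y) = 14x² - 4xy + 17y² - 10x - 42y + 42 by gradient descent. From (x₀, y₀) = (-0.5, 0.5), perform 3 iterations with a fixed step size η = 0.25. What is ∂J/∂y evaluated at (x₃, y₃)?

6591.625

∇J = (28x - 4y - 10, -4x + 34y - 42)
Step 1: at (-0.5, 0.5), ∇J = (-26, -23) → (-0.5, 0.5) − 0.25·(-26, -23) = (6, 6.25)
Step 2: at (6, 6.25), ∇J = (133, 146.5) → (6, 6.25) − 0.25·(133, 146.5) = (-27.25, -30.375)
Step 3: at (-27.25, -30.375), ∇J = (-651.5, -965.75) → (-27.25, -30.375) − 0.25·(-651.5, -965.75) = (135.625, 211.0625)
∂J/∂y at (135.625, 211.0625) = 6591.625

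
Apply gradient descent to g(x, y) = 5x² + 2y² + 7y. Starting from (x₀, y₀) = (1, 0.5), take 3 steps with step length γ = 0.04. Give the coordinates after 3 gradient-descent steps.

(0.216, -0.416416)

∇g = (10x, 4y + 7)
Step 1: at (1, 0.5), ∇g = (10, 9) → (1, 0.5) − 0.04·(10, 9) = (0.6, 0.14)
Step 2: at (0.6, 0.14), ∇g = (6, 7.56) → (0.6, 0.14) − 0.04·(6, 7.56) = (0.36, -0.1624)
Step 3: at (0.36, -0.1624), ∇g = (3.6, 6.3504) → (0.36, -0.1624) − 0.04·(3.6, 6.3504) = (0.216, -0.416416)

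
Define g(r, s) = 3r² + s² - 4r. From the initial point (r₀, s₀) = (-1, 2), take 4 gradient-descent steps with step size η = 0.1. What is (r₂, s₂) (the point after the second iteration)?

∇g = (6r - 4, 2s)
(r₁, s₁) = (-1, 2) − 0.1·(-10, 4) = (0, 1.6)
(r₂, s₂) = (0, 1.6) − 0.1·(-4, 3.2) = (0.4, 1.28)

(0.4, 1.28)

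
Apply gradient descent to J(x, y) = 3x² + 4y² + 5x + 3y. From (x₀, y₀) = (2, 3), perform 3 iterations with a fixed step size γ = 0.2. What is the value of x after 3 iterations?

-0.856

∇J = (6x + 5, 8y + 3)
Step 1: at (2, 3), ∇J = (17, 27) → (2, 3) − 0.2·(17, 27) = (-1.4, -2.4)
Step 2: at (-1.4, -2.4), ∇J = (-3.4, -16.2) → (-1.4, -2.4) − 0.2·(-3.4, -16.2) = (-0.72, 0.84)
Step 3: at (-0.72, 0.84), ∇J = (0.68, 9.72) → (-0.72, 0.84) − 0.2·(0.68, 9.72) = (-0.856, -1.104)
x = -0.856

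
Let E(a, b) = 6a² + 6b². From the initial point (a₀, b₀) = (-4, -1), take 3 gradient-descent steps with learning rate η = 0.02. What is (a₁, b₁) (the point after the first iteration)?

(-3.04, -0.76)

∇E = (12a, 12b)
Step 1: at (-4, -1), ∇E = (-48, -12) → (-4, -1) − 0.02·(-48, -12) = (-3.04, -0.76)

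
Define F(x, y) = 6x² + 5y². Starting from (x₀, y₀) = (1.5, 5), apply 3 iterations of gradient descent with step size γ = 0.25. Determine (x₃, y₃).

∇F = (12x, 10y)
Step 1: at (1.5, 5), ∇F = (18, 50) → (1.5, 5) − 0.25·(18, 50) = (-3, -7.5)
Step 2: at (-3, -7.5), ∇F = (-36, -75) → (-3, -7.5) − 0.25·(-36, -75) = (6, 11.25)
Step 3: at (6, 11.25), ∇F = (72, 112.5) → (6, 11.25) − 0.25·(72, 112.5) = (-12, -16.875)

(-12, -16.875)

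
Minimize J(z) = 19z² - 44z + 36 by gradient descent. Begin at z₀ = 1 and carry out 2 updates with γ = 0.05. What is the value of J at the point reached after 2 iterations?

10.8371

J′(z) = 38z - 44
z₁ = 1 − 0.05·(-6) = 1.3
z₂ = 1.3 − 0.05·5.4 = 1.03
J(1.03) = 10.8371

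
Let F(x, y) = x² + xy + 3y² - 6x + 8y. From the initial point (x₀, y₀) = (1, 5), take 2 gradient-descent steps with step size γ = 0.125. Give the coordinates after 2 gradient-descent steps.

∇F = (2x + y - 6, x + 6y + 8)
Step 1: at (1, 5), ∇F = (1, 39) → (1, 5) − 0.125·(1, 39) = (0.875, 0.125)
Step 2: at (0.875, 0.125), ∇F = (-4.125, 9.625) → (0.875, 0.125) − 0.125·(-4.125, 9.625) = (1.390625, -1.078125)

(1.390625, -1.078125)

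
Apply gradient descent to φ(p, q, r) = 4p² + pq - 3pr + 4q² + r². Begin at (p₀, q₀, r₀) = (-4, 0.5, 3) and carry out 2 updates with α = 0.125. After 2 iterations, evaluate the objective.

∇φ = (8p + q - 3r, p + 8q, -3p + 2r)
Step 1: at (-4, 0.5, 3), ∇φ = (-40.5, 0, 18) → (-4, 0.5, 3) − 0.125·(-40.5, 0, 18) = (1.0625, 0.5, 0.75)
Step 2: at (1.0625, 0.5, 0.75), ∇φ = (6.75, 5.0625, -1.6875) → (1.0625, 0.5, 0.75) − 0.125·(6.75, 5.0625, -1.6875) = (0.21875, -0.1328125, 0.9609375)
φ(0.21875, -0.1328125, 0.9609375) = 0.52569580078125

0.52569580078125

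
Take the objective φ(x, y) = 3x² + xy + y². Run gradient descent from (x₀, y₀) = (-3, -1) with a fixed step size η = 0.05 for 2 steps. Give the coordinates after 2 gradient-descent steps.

∇φ = (6x + y, x + 2y)
Step 1: at (-3, -1), ∇φ = (-19, -5) → (-3, -1) − 0.05·(-19, -5) = (-2.05, -0.75)
Step 2: at (-2.05, -0.75), ∇φ = (-13.05, -3.55) → (-2.05, -0.75) − 0.05·(-13.05, -3.55) = (-1.3975, -0.5725)

(-1.3975, -0.5725)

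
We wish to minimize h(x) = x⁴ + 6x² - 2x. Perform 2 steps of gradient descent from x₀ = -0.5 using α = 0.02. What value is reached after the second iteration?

-0.20792504

h′(x) = 4x³ + 12x - 2
x₁ = -0.5 − 0.02·(-8.5) = -0.33
x₂ = -0.33 − 0.02·(-6.103748) = -0.20792504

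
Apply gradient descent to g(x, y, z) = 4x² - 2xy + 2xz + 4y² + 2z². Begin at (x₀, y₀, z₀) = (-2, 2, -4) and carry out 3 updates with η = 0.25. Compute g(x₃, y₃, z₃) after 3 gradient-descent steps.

∇g = (8x - 2y + 2z, -2x + 8y, 2x + 4z)
Step 1: at (-2, 2, -4), ∇g = (-28, 20, -20) → (-2, 2, -4) − 0.25·(-28, 20, -20) = (5, -3, 1)
Step 2: at (5, -3, 1), ∇g = (48, -34, 14) → (5, -3, 1) − 0.25·(48, -34, 14) = (-7, 5.5, -2.5)
Step 3: at (-7, 5.5, -2.5), ∇g = (-72, 58, -24) → (-7, 5.5, -2.5) − 0.25·(-72, 58, -24) = (11, -9, 3.5)
g(11, -9, 3.5) = 1107.5

1107.5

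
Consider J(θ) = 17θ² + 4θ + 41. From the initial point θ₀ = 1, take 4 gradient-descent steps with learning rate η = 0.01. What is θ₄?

J′(θ) = 34θ + 4
Step 1: J′(1) = 38; θ₁ = 1 − 0.01·38 = 0.62
Step 2: J′(0.62) = 25.08; θ₂ = 0.62 − 0.01·25.08 = 0.3692
Step 3: J′(0.3692) = 16.5528; θ₃ = 0.3692 − 0.01·16.5528 = 0.203672
Step 4: J′(0.203672) = 10.924848; θ₄ = 0.203672 − 0.01·10.924848 = 0.09442352

0.09442352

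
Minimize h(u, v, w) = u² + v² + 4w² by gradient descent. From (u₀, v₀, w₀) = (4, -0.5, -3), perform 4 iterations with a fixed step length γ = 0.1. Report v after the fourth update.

-0.2048

∇h = (2u, 2v, 8w)
Step 1: at (4, -0.5, -3), ∇h = (8, -1, -24) → (4, -0.5, -3) − 0.1·(8, -1, -24) = (3.2, -0.4, -0.6)
Step 2: at (3.2, -0.4, -0.6), ∇h = (6.4, -0.8, -4.8) → (3.2, -0.4, -0.6) − 0.1·(6.4, -0.8, -4.8) = (2.56, -0.32, -0.12)
Step 3: at (2.56, -0.32, -0.12), ∇h = (5.12, -0.64, -0.96) → (2.56, -0.32, -0.12) − 0.1·(5.12, -0.64, -0.96) = (2.048, -0.256, -0.024)
Step 4: at (2.048, -0.256, -0.024), ∇h = (4.096, -0.512, -0.192) → (2.048, -0.256, -0.024) − 0.1·(4.096, -0.512, -0.192) = (1.6384, -0.2048, -0.0048)
v = -0.2048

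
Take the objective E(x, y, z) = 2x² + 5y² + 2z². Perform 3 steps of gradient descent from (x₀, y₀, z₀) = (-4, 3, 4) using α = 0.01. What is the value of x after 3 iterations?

∇E = (4x, 10y, 4z)
Step 1: at (-4, 3, 4), ∇E = (-16, 30, 16) → (-4, 3, 4) − 0.01·(-16, 30, 16) = (-3.84, 2.7, 3.84)
Step 2: at (-3.84, 2.7, 3.84), ∇E = (-15.36, 27, 15.36) → (-3.84, 2.7, 3.84) − 0.01·(-15.36, 27, 15.36) = (-3.6864, 2.43, 3.6864)
Step 3: at (-3.6864, 2.43, 3.6864), ∇E = (-14.7456, 24.3, 14.7456) → (-3.6864, 2.43, 3.6864) − 0.01·(-14.7456, 24.3, 14.7456) = (-3.538944, 2.187, 3.538944)
x = -3.538944

-3.538944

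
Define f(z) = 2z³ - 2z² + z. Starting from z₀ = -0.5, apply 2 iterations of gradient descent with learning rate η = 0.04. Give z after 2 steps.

f′(z) = 6z² - 4z + 1
Step 1: f′(-0.5) = 4.5; z₁ = -0.5 − 0.04·4.5 = -0.68
Step 2: f′(-0.68) = 6.4944; z₂ = -0.68 − 0.04·6.4944 = -0.939776

-0.939776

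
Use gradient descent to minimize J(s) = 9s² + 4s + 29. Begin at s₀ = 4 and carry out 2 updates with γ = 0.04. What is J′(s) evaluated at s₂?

5.9584

J′(s) = 18s + 4
Step 1: J′(4) = 76; s₁ = 4 − 0.04·76 = 0.96
Step 2: J′(0.96) = 21.28; s₂ = 0.96 − 0.04·21.28 = 0.1088
J′(s) at (0.1088) = 5.9584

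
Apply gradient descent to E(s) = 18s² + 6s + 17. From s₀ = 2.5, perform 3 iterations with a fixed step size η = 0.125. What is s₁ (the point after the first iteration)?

-9.5

E′(s) = 36s + 6
s₁ = 2.5 − 0.125·96 = -9.5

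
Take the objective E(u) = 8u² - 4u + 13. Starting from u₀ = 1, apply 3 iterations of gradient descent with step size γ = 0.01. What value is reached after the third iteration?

0.694528

E′(u) = 16u - 4
u₁ = 1 − 0.01·12 = 0.88
u₂ = 0.88 − 0.01·10.08 = 0.7792
u₃ = 0.7792 − 0.01·8.4672 = 0.694528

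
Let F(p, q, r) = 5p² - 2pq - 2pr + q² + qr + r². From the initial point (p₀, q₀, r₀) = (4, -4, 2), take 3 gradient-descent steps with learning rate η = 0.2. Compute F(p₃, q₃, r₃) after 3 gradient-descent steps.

∇F = (10p - 2q - 2r, -2p + 2q + r, -2p + q + 2r)
Step 1: at (4, -4, 2), ∇F = (44, -14, -8) → (4, -4, 2) − 0.2·(44, -14, -8) = (-4.8, -1.2, 3.6)
Step 2: at (-4.8, -1.2, 3.6), ∇F = (-52.8, 10.8, 15.6) → (-4.8, -1.2, 3.6) − 0.2·(-52.8, 10.8, 15.6) = (5.76, -3.36, 0.48)
Step 3: at (5.76, -3.36, 0.48), ∇F = (63.36, -17.76, -13.92) → (5.76, -3.36, 0.48) − 0.2·(63.36, -17.76, -13.92) = (-6.912, 0.192, 3.264)
F(-6.912, 0.192, 3.264) = 297.971712

297.971712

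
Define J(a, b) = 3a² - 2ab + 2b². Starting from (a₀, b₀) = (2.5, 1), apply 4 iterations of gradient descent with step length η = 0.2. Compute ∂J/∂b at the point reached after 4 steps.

-0.04

∇J = (6a - 2b, -2a + 4b)
Step 1: at (2.5, 1), ∇J = (13, -1) → (2.5, 1) − 0.2·(13, -1) = (-0.1, 1.2)
Step 2: at (-0.1, 1.2), ∇J = (-3, 5) → (-0.1, 1.2) − 0.2·(-3, 5) = (0.5, 0.2)
Step 3: at (0.5, 0.2), ∇J = (2.6, -0.2) → (0.5, 0.2) − 0.2·(2.6, -0.2) = (-0.02, 0.24)
Step 4: at (-0.02, 0.24), ∇J = (-0.6, 1) → (-0.02, 0.24) − 0.2·(-0.6, 1) = (0.1, 0.04)
∂J/∂b at (0.1, 0.04) = -0.04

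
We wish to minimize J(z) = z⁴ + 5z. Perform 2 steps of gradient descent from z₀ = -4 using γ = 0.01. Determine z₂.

-1.40768204

J′(z) = 4z³ + 5
z₁ = -4 − 0.01·(-251) = -1.49
z₂ = -1.49 − 0.01·(-8.231796) = -1.40768204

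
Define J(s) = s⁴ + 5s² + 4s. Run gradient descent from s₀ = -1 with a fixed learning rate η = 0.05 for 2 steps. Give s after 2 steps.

-0.425

J′(s) = 4s³ + 10s + 4
Step 1: J′(-1) = -10; s₁ = -1 − 0.05·(-10) = -0.5
Step 2: J′(-0.5) = -1.5; s₂ = -0.5 − 0.05·(-1.5) = -0.425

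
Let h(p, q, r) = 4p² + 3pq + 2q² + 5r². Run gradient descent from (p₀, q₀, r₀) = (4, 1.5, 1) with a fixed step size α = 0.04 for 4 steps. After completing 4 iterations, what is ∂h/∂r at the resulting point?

1.296

∇h = (8p + 3q, 3p + 4q, 10r)
Step 1: at (4, 1.5, 1), ∇h = (36.5, 18, 10) → (4, 1.5, 1) − 0.04·(36.5, 18, 10) = (2.54, 0.78, 0.6)
Step 2: at (2.54, 0.78, 0.6), ∇h = (22.66, 10.74, 6) → (2.54, 0.78, 0.6) − 0.04·(22.66, 10.74, 6) = (1.6336, 0.3504, 0.36)
Step 3: at (1.6336, 0.3504, 0.36), ∇h = (14.12, 6.3024, 3.6) → (1.6336, 0.3504, 0.36) − 0.04·(14.12, 6.3024, 3.6) = (1.0688, 0.098304, 0.216)
Step 4: at (1.0688, 0.098304, 0.216), ∇h = (8.845312, 3.599616, 2.16) → (1.0688, 0.098304, 0.216) − 0.04·(8.845312, 3.599616, 2.16) = (0.71498752, -0.04568064, 0.1296)
∂h/∂r at (0.71498752, -0.04568064, 0.1296) = 1.296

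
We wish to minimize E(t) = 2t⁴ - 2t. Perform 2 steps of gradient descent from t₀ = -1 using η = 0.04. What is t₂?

E′(t) = 8t³ - 2
t₁ = -1 − 0.04·(-10) = -0.6
t₂ = -0.6 − 0.04·(-3.728) = -0.45088

-0.45088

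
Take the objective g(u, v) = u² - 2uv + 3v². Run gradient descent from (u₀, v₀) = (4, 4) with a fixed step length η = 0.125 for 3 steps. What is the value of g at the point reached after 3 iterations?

6.1875

∇g = (2u - 2v, -2u + 6v)
Step 1: at (4, 4), ∇g = (0, 16) → (4, 4) − 0.125·(0, 16) = (4, 2)
Step 2: at (4, 2), ∇g = (4, 4) → (4, 2) − 0.125·(4, 4) = (3.5, 1.5)
Step 3: at (3.5, 1.5), ∇g = (4, 2) → (3.5, 1.5) − 0.125·(4, 2) = (3, 1.25)
g(3, 1.25) = 6.1875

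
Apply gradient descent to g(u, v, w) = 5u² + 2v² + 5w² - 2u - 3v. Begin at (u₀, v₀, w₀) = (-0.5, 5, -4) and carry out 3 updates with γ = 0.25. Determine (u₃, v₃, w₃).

∇g = (10u - 2, 4v - 3, 10w)
Step 1: at (-0.5, 5, -4), ∇g = (-7, 17, -40) → (-0.5, 5, -4) − 0.25·(-7, 17, -40) = (1.25, 0.75, 6)
Step 2: at (1.25, 0.75, 6), ∇g = (10.5, 0, 60) → (1.25, 0.75, 6) − 0.25·(10.5, 0, 60) = (-1.375, 0.75, -9)
Step 3: at (-1.375, 0.75, -9), ∇g = (-15.75, 0, -90) → (-1.375, 0.75, -9) − 0.25·(-15.75, 0, -90) = (2.5625, 0.75, 13.5)

(2.5625, 0.75, 13.5)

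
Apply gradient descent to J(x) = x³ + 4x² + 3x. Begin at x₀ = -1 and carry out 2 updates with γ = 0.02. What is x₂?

-0.921696

J′(x) = 3x² + 8x + 3
x₁ = -1 − 0.02·(-2) = -0.96
x₂ = -0.96 − 0.02·(-1.9152) = -0.921696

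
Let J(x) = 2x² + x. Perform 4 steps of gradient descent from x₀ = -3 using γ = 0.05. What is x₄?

-1.3764

J′(x) = 4x + 1
x₁ = -3 − 0.05·(-11) = -2.45
x₂ = -2.45 − 0.05·(-8.8) = -2.01
x₃ = -2.01 − 0.05·(-7.04) = -1.658
x₄ = -1.658 − 0.05·(-5.632) = -1.3764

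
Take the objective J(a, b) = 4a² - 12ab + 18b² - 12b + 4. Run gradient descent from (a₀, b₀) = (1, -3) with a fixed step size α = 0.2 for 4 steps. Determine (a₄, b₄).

∇J = (8a - 12b, -12a + 36b - 12)
(a₁, b₁) = (1, -3) − 0.2·(44, -132) = (-7.8, 23.4)
(a₂, b₂) = (-7.8, 23.4) − 0.2·(-343.2, 924) = (60.84, -161.4)
(a₃, b₃) = (60.84, -161.4) − 0.2·(2423.52, -6552.48) = (-423.864, 1149.096)
(a₄, b₄) = (-423.864, 1149.096) − 0.2·(-17180.064, 46441.824) = (3012.1488, -8139.2688)

(3012.1488, -8139.2688)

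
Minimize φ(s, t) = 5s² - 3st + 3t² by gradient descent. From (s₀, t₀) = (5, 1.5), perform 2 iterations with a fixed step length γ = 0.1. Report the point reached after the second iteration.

(0.63, 0.975)

∇φ = (10s - 3t, -3s + 6t)
(s₁, t₁) = (5, 1.5) − 0.1·(45.5, -6) = (0.45, 2.1)
(s₂, t₂) = (0.45, 2.1) − 0.1·(-1.8, 11.25) = (0.63, 0.975)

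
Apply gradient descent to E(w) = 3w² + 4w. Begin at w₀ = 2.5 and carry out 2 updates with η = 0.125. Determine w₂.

-0.46875

E′(w) = 6w + 4
w₁ = 2.5 − 0.125·19 = 0.125
w₂ = 0.125 − 0.125·4.75 = -0.46875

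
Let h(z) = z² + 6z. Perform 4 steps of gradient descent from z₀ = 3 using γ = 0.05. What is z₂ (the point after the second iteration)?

h′(z) = 2z + 6
Step 1: h′(3) = 12; z₁ = 3 − 0.05·12 = 2.4
Step 2: h′(2.4) = 10.8; z₂ = 2.4 − 0.05·10.8 = 1.86

1.86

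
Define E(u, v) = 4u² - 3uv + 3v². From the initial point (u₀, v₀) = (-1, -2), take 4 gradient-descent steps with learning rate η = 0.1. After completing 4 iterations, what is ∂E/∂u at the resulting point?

-0.7142

∇E = (8u - 3v, -3u + 6v)
(u₁, v₁) = (-1, -2) − 0.1·(-2, -9) = (-0.8, -1.1)
(u₂, v₂) = (-0.8, -1.1) − 0.1·(-3.1, -4.2) = (-0.49, -0.68)
(u₃, v₃) = (-0.49, -0.68) − 0.1·(-1.88, -2.61) = (-0.302, -0.419)
(u₄, v₄) = (-0.302, -0.419) − 0.1·(-1.159, -1.608) = (-0.1861, -0.2582)
∂E/∂u at (-0.1861, -0.2582) = -0.7142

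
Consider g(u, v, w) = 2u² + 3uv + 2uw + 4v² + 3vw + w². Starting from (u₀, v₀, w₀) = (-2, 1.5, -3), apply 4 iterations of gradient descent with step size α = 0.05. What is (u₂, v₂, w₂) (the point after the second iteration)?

(-1.195, 1.6275, -2.5475)

∇g = (4u + 3v + 2w, 3u + 8v + 3w, 2u + 3v + 2w)
Step 1: at (-2, 1.5, -3), ∇g = (-9.5, -3, -5.5) → (-2, 1.5, -3) − 0.05·(-9.5, -3, -5.5) = (-1.525, 1.65, -2.725)
Step 2: at (-1.525, 1.65, -2.725), ∇g = (-6.6, 0.45, -3.55) → (-1.525, 1.65, -2.725) − 0.05·(-6.6, 0.45, -3.55) = (-1.195, 1.6275, -2.5475)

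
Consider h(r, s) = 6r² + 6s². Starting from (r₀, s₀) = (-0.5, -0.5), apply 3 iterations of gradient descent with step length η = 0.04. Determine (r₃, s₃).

(-0.070304, -0.070304)

∇h = (12r, 12s)
Step 1: at (-0.5, -0.5), ∇h = (-6, -6) → (-0.5, -0.5) − 0.04·(-6, -6) = (-0.26, -0.26)
Step 2: at (-0.26, -0.26), ∇h = (-3.12, -3.12) → (-0.26, -0.26) − 0.04·(-3.12, -3.12) = (-0.1352, -0.1352)
Step 3: at (-0.1352, -0.1352), ∇h = (-1.6224, -1.6224) → (-0.1352, -0.1352) − 0.04·(-1.6224, -1.6224) = (-0.070304, -0.070304)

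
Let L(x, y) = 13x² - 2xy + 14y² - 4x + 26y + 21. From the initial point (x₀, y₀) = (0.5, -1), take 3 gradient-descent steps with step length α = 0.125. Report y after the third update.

∇L = (26x - 2y - 4, -2x + 28y + 26)
(x₁, y₁) = (0.5, -1) − 0.125·(11, -3) = (-0.875, -0.625)
(x₂, y₂) = (-0.875, -0.625) − 0.125·(-25.5, 10.25) = (2.3125, -1.90625)
(x₃, y₃) = (2.3125, -1.90625) − 0.125·(59.9375, -32) = (-5.1796875, 2.09375)
y = 2.09375

2.09375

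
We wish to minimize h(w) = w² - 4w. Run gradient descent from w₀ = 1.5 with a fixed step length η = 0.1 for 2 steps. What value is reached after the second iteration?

h′(w) = 2w - 4
Step 1: h′(1.5) = -1; w₁ = 1.5 − 0.1·(-1) = 1.6
Step 2: h′(1.6) = -0.8; w₂ = 1.6 − 0.1·(-0.8) = 1.68

1.68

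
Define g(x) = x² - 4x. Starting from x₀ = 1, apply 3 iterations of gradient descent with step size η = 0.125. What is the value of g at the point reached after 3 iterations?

-3.822021484375

g′(x) = 2x - 4
x₁ = 1 − 0.125·(-2) = 1.25
x₂ = 1.25 − 0.125·(-1.5) = 1.4375
x₃ = 1.4375 − 0.125·(-1.125) = 1.578125
g(1.578125) = -3.822021484375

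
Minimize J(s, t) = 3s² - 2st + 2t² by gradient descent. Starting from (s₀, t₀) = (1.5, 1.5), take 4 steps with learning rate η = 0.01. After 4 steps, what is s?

∇J = (6s - 2t, -2s + 4t)
(s₁, t₁) = (1.5, 1.5) − 0.01·(6, 3) = (1.44, 1.47)
(s₂, t₂) = (1.44, 1.47) − 0.01·(5.7, 3) = (1.383, 1.44)
(s₃, t₃) = (1.383, 1.44) − 0.01·(5.418, 2.994) = (1.32882, 1.41006)
(s₄, t₄) = (1.32882, 1.41006) − 0.01·(5.1528, 2.9826) = (1.277292, 1.380234)
s = 1.277292

1.277292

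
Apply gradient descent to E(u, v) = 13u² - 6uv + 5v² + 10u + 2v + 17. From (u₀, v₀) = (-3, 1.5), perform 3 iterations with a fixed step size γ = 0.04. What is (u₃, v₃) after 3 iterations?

∇E = (26u - 6v + 10, -6u + 10v + 2)
(u₁, v₁) = (-3, 1.5) − 0.04·(-77, 35) = (0.08, 0.1)
(u₂, v₂) = (0.08, 0.1) − 0.04·(11.48, 2.52) = (-0.3792, -0.0008)
(u₃, v₃) = (-0.3792, -0.0008) − 0.04·(0.1456, 4.2672) = (-0.385024, -0.171488)

(-0.385024, -0.171488)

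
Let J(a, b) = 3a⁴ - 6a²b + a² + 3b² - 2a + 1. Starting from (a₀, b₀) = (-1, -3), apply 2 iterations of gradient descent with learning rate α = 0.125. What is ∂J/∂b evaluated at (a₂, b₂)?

∇J = (12a³ - 12ab + 2a - 2, -6a² + 6b)
Step 1: at (-1, -3), ∇J = (-52, -24) → (-1, -3) − 0.125·(-52, -24) = (5.5, 0)
Step 2: at (5.5, 0), ∇J = (2005.5, -181.5) → (5.5, 0) − 0.125·(2005.5, -181.5) = (-245.1875, 22.6875)
∂J/∂b at (-245.1875, 22.6875) = -360565.3359375

-360565.3359375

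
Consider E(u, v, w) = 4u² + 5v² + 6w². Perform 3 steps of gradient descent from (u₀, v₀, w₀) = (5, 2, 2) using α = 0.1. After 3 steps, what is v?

∇E = (8u, 10v, 12w)
(u₁, v₁, w₁) = (5, 2, 2) − 0.1·(40, 20, 24) = (1, 0, -0.4)
(u₂, v₂, w₂) = (1, 0, -0.4) − 0.1·(8, 0, -4.8) = (0.2, 0, 0.08)
(u₃, v₃, w₃) = (0.2, 0, 0.08) − 0.1·(1.6, 0, 0.96) = (0.04, 0, -0.016)
v = 0

0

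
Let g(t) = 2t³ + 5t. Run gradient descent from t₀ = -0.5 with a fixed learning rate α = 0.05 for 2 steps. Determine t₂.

g′(t) = 6t² + 5
t₁ = -0.5 − 0.05·6.5 = -0.825
t₂ = -0.825 − 0.05·9.08375 = -1.2791875

-1.2791875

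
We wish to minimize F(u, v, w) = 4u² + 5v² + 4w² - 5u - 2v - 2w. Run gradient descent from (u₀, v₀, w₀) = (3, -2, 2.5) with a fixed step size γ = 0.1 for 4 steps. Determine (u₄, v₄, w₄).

∇F = (8u - 5, 10v - 2, 8w - 2)
(u₁, v₁, w₁) = (3, -2, 2.5) − 0.1·(19, -22, 18) = (1.1, 0.2, 0.7)
(u₂, v₂, w₂) = (1.1, 0.2, 0.7) − 0.1·(3.8, 0, 3.6) = (0.72, 0.2, 0.34)
(u₃, v₃, w₃) = (0.72, 0.2, 0.34) − 0.1·(0.76, 0, 0.72) = (0.644, 0.2, 0.268)
(u₄, v₄, w₄) = (0.644, 0.2, 0.268) − 0.1·(0.152, 0, 0.144) = (0.6288, 0.2, 0.2536)

(0.6288, 0.2, 0.2536)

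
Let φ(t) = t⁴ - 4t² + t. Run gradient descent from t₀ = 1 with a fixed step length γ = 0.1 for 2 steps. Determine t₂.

φ′(t) = 4t³ - 8t + 1
Step 1: φ′(1) = -3; t₁ = 1 − 0.1·(-3) = 1.3
Step 2: φ′(1.3) = -0.612; t₂ = 1.3 − 0.1·(-0.612) = 1.3612

1.3612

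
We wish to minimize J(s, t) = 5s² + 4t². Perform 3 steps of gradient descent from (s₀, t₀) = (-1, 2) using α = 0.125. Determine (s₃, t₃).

(0.015625, 0)

∇J = (10s, 8t)
Step 1: at (-1, 2), ∇J = (-10, 16) → (-1, 2) − 0.125·(-10, 16) = (0.25, 0)
Step 2: at (0.25, 0), ∇J = (2.5, 0) → (0.25, 0) − 0.125·(2.5, 0) = (-0.0625, 0)
Step 3: at (-0.0625, 0), ∇J = (-0.625, 0) → (-0.0625, 0) − 0.125·(-0.625, 0) = (0.015625, 0)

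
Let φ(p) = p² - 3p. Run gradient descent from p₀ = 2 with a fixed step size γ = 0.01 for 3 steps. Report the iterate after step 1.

1.99

φ′(p) = 2p - 3
Step 1: φ′(2) = 1; p₁ = 2 − 0.01·1 = 1.99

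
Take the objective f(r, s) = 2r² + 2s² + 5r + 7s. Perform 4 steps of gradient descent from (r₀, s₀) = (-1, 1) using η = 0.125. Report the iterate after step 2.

∇f = (4r + 5, 4s + 7)
Step 1: at (-1, 1), ∇f = (1, 11) → (-1, 1) − 0.125·(1, 11) = (-1.125, -0.375)
Step 2: at (-1.125, -0.375), ∇f = (0.5, 5.5) → (-1.125, -0.375) − 0.125·(0.5, 5.5) = (-1.1875, -1.0625)

(-1.1875, -1.0625)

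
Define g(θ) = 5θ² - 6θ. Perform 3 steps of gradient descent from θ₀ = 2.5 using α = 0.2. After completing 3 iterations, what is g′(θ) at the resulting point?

g′(θ) = 10θ - 6
Step 1: g′(2.5) = 19; θ₁ = 2.5 − 0.2·19 = -1.3
Step 2: g′(-1.3) = -19; θ₂ = -1.3 − 0.2·(-19) = 2.5
Step 3: g′(2.5) = 19; θ₃ = 2.5 − 0.2·19 = -1.3
g′(θ) at (-1.3) = -19

-19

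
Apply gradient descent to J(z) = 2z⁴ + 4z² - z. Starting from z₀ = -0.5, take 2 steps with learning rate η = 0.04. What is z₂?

J′(z) = 8z³ + 8z - 1
Step 1: J′(-0.5) = -6; z₁ = -0.5 − 0.04·(-6) = -0.26
Step 2: J′(-0.26) = -3.220608; z₂ = -0.26 − 0.04·(-3.220608) = -0.13117568

-0.13117568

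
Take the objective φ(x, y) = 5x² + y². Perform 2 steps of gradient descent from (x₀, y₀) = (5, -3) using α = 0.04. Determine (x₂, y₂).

∇φ = (10x, 2y)
Step 1: at (5, -3), ∇φ = (50, -6) → (5, -3) − 0.04·(50, -6) = (3, -2.76)
Step 2: at (3, -2.76), ∇φ = (30, -5.52) → (3, -2.76) − 0.04·(30, -5.52) = (1.8, -2.5392)

(1.8, -2.5392)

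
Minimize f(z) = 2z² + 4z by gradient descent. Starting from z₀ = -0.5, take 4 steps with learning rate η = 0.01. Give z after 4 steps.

-0.57532672

f′(z) = 4z + 4
z₁ = -0.5 − 0.01·2 = -0.52
z₂ = -0.52 − 0.01·1.92 = -0.5392
z₃ = -0.5392 − 0.01·1.8432 = -0.557632
z₄ = -0.557632 − 0.01·1.769472 = -0.57532672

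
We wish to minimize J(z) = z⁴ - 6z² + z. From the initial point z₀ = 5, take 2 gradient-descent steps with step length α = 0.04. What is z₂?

J′(z) = 4z³ - 12z + 1
Step 1: J′(5) = 441; z₁ = 5 − 0.04·441 = -12.64
Step 2: J′(-12.64) = -7925.270976; z₂ = -12.64 − 0.04·(-7925.270976) = 304.37083904

304.37083904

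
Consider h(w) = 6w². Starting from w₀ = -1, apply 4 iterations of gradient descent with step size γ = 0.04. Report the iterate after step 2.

h′(w) = 12w
w₁ = -1 − 0.04·(-12) = -0.52
w₂ = -0.52 − 0.04·(-6.24) = -0.2704

-0.2704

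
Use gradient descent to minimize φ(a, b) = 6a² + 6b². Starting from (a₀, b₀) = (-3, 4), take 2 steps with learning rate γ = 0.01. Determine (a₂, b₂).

(-2.3232, 3.0976)

∇φ = (12a, 12b)
Step 1: at (-3, 4), ∇φ = (-36, 48) → (-3, 4) − 0.01·(-36, 48) = (-2.64, 3.52)
Step 2: at (-2.64, 3.52), ∇φ = (-31.68, 42.24) → (-2.64, 3.52) − 0.01·(-31.68, 42.24) = (-2.3232, 3.0976)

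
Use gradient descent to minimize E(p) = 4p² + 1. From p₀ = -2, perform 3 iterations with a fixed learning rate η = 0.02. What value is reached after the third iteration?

-1.185408

E′(p) = 8p
p₁ = -2 − 0.02·(-16) = -1.68
p₂ = -1.68 − 0.02·(-13.44) = -1.4112
p₃ = -1.4112 − 0.02·(-11.2896) = -1.185408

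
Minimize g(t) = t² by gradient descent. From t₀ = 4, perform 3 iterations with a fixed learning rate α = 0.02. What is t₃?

3.538944

g′(t) = 2t
t₁ = 4 − 0.02·8 = 3.84
t₂ = 3.84 − 0.02·7.68 = 3.6864
t₃ = 3.6864 − 0.02·7.3728 = 3.538944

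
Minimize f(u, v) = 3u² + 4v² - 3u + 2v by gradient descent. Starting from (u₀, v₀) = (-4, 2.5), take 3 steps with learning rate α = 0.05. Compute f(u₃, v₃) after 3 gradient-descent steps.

7.55852075

∇f = (6u - 3, 8v + 2)
(u₁, v₁) = (-4, 2.5) − 0.05·(-27, 22) = (-2.65, 1.4)
(u₂, v₂) = (-2.65, 1.4) − 0.05·(-18.9, 13.2) = (-1.705, 0.74)
(u₃, v₃) = (-1.705, 0.74) − 0.05·(-13.23, 7.92) = (-1.0435, 0.344)
f(-1.0435, 0.344) = 7.55852075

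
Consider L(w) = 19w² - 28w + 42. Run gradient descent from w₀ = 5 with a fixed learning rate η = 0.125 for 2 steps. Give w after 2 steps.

L′(w) = 38w - 28
Step 1: L′(5) = 162; w₁ = 5 − 0.125·162 = -15.25
Step 2: L′(-15.25) = -607.5; w₂ = -15.25 − 0.125·(-607.5) = 60.6875

60.6875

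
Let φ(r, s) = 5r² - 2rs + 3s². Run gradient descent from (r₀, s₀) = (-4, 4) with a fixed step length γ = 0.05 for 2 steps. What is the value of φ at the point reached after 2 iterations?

10.2016

∇φ = (10r - 2s, -2r + 6s)
Step 1: at (-4, 4), ∇φ = (-48, 32) → (-4, 4) − 0.05·(-48, 32) = (-1.6, 2.4)
Step 2: at (-1.6, 2.4), ∇φ = (-20.8, 17.6) → (-1.6, 2.4) − 0.05·(-20.8, 17.6) = (-0.56, 1.52)
φ(-0.56, 1.52) = 10.2016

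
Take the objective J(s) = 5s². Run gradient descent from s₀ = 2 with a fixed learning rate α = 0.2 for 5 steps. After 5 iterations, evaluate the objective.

20

J′(s) = 10s
s₁ = 2 − 0.2·20 = -2
s₂ = -2 − 0.2·(-20) = 2
s₃ = 2 − 0.2·20 = -2
s₄ = -2 − 0.2·(-20) = 2
s₅ = 2 − 0.2·20 = -2
J(-2) = 20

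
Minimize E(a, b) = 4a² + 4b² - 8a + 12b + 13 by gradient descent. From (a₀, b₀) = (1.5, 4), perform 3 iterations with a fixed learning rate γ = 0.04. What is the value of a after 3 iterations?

∇E = (8a - 8, 8b + 12)
Step 1: at (1.5, 4), ∇E = (4, 44) → (1.5, 4) − 0.04·(4, 44) = (1.34, 2.24)
Step 2: at (1.34, 2.24), ∇E = (2.72, 29.92) → (1.34, 2.24) − 0.04·(2.72, 29.92) = (1.2312, 1.0432)
Step 3: at (1.2312, 1.0432), ∇E = (1.8496, 20.3456) → (1.2312, 1.0432) − 0.04·(1.8496, 20.3456) = (1.157216, 0.229376)
a = 1.157216

1.157216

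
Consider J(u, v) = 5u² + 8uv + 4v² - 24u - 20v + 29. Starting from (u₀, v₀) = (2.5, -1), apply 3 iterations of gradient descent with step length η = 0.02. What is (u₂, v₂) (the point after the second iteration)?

∇J = (10u + 8v - 24, 8u + 8v - 20)
Step 1: at (2.5, -1), ∇J = (-7, -8) → (2.5, -1) − 0.02·(-7, -8) = (2.64, -0.84)
Step 2: at (2.64, -0.84), ∇J = (-4.32, -5.6) → (2.64, -0.84) − 0.02·(-4.32, -5.6) = (2.7264, -0.728)

(2.7264, -0.728)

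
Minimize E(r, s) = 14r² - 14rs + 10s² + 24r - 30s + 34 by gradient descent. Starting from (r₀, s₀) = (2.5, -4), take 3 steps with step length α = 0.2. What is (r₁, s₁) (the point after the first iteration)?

(-27.5, 25)

∇E = (28r - 14s + 24, -14r + 20s - 30)
(r₁, s₁) = (2.5, -4) − 0.2·(150, -145) = (-27.5, 25)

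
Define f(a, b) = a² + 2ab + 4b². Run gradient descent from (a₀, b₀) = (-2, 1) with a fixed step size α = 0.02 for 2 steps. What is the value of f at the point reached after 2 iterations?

3.31254016

∇f = (2a + 2b, 2a + 8b)
Step 1: at (-2, 1), ∇f = (-2, 4) → (-2, 1) − 0.02·(-2, 4) = (-1.96, 0.92)
Step 2: at (-1.96, 0.92), ∇f = (-2.08, 3.44) → (-1.96, 0.92) − 0.02·(-2.08, 3.44) = (-1.9184, 0.8512)
f(-1.9184, 0.8512) = 3.31254016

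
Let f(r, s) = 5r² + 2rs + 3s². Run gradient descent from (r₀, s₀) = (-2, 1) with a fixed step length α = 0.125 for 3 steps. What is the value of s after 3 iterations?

0.09375

∇f = (10r + 2s, 2r + 6s)
(r₁, s₁) = (-2, 1) − 0.125·(-18, 2) = (0.25, 0.75)
(r₂, s₂) = (0.25, 0.75) − 0.125·(4, 5) = (-0.25, 0.125)
(r₃, s₃) = (-0.25, 0.125) − 0.125·(-2.25, 0.25) = (0.03125, 0.09375)
s = 0.09375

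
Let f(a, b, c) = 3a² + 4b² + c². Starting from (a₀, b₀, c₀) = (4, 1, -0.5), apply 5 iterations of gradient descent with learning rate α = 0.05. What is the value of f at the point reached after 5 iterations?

∇f = (6a, 8b, 2c)
(a₁, b₁, c₁) = (4, 1, -0.5) − 0.05·(24, 8, -1) = (2.8, 0.6, -0.45)
(a₂, b₂, c₂) = (2.8, 0.6, -0.45) − 0.05·(16.8, 4.8, -0.9) = (1.96, 0.36, -0.405)
(a₃, b₃, c₃) = (1.96, 0.36, -0.405) − 0.05·(11.76, 2.88, -0.81) = (1.372, 0.216, -0.3645)
(a₄, b₄, c₄) = (1.372, 0.216, -0.3645) − 0.05·(8.232, 1.728, -0.729) = (0.9604, 0.1296, -0.32805)
(a₅, b₅, c₅) = (0.9604, 0.1296, -0.32805) − 0.05·(5.7624, 1.0368, -0.6561) = (0.67228, 0.07776, -0.295245)
f(0.67228, 0.07776, -0.295245) = 1.467237275625

1.467237275625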